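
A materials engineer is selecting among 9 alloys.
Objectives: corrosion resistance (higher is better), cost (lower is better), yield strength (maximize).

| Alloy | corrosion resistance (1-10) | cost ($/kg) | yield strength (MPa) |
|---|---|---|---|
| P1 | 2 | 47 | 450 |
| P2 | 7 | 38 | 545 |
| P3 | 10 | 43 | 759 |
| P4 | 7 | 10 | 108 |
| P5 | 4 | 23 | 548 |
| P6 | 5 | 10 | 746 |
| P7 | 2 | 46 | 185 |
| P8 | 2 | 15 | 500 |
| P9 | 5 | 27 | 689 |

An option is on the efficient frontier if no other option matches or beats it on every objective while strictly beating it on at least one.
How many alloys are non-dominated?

4

P1: dominated by P2 (corrosion resistance 7≥2, cost 38≤47, yield strength 545≥450).
P2: not dominated.
P3: not dominated (best corrosion resistance).
P4: not dominated.
P5: dominated by P6 (corrosion resistance 5≥4, cost 10≤23, yield strength 746≥548).
P6: not dominated.
P7: dominated by P2 (corrosion resistance 7≥2, cost 38≤46, yield strength 545≥185).
P8: dominated by P6 (corrosion resistance 5≥2, cost 10≤15, yield strength 746≥500).
P9: dominated by P6 (corrosion resistance 5≥5, cost 10≤27, yield strength 746≥689).
Pareto-optimal: P2, P3, P4, P6 → 4.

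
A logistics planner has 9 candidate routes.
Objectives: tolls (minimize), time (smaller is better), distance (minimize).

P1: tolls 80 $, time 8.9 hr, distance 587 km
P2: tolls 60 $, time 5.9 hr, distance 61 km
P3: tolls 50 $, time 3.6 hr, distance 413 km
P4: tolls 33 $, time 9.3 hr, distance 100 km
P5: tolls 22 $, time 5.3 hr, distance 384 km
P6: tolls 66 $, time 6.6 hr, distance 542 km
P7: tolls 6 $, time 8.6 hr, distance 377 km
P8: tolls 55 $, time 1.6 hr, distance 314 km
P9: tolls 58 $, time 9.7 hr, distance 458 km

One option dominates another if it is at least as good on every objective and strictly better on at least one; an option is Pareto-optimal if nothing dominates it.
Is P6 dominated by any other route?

P2 vs P6: tolls 60≤66, time 5.9≤6.6, distance 61≤542 — P2 is at least as good on every objective and strictly better on at least one, so P2 dominates P6.

Yes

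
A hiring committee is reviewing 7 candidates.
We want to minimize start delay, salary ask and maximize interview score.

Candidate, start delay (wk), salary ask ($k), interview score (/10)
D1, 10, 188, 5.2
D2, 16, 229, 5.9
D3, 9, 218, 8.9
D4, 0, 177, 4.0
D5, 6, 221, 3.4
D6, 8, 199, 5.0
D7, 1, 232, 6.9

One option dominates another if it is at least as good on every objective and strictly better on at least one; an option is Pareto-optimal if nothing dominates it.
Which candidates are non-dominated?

D1, D3, D4, D6, D7

D1: not dominated.
D2: dominated by D3 (start delay 9≤16, salary ask 218≤229, interview score 8.9≥5.9).
D3: not dominated (best interview score).
D4: not dominated (best start delay).
D5: dominated by D4 (start delay 0≤6, salary ask 177≤221, interview score 4.0≥3.4).
D6: not dominated.
D7: not dominated.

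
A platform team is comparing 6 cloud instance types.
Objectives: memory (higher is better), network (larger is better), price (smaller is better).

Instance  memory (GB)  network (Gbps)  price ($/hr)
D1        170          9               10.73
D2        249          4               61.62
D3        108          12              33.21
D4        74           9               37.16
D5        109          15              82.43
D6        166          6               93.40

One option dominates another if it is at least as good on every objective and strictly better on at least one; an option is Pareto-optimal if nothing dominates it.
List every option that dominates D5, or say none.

D1: worse on network (9 vs 15).
D2: worse on network (4 vs 15).
D3: worse on memory (108 vs 109).
D4: worse on memory (74 vs 109).
D6: worse on network (6 vs 15).
No option dominates D5.

none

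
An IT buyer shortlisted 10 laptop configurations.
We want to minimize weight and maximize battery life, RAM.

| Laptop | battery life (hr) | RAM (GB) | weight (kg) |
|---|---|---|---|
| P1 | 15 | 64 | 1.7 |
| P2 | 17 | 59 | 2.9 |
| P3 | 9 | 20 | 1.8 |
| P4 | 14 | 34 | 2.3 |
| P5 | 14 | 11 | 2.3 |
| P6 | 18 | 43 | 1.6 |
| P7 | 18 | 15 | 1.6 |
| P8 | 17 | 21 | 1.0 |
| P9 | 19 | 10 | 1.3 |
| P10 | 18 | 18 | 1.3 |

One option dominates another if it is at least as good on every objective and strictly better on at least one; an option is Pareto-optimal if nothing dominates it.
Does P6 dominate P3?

Yes

P6 vs P3: battery life 18≥9, RAM 43≥20, weight 1.6≤1.8 — P6 is at least as good on every objective with at least one strict improvement.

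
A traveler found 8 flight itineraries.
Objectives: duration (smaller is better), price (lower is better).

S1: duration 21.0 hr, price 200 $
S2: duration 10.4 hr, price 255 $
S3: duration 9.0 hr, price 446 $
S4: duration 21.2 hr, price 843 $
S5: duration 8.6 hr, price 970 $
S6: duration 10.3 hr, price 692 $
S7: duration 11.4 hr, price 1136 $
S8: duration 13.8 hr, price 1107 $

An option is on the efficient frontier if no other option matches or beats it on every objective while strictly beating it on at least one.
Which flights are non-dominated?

S1, S2, S3, S5

S1: not dominated (best price).
S2: not dominated.
S3: not dominated.
S4: dominated by S1 (duration 21.0≤21.2, price 200≤843).
S5: not dominated (best duration).
S6: dominated by S3 (duration 9.0≤10.3, price 446≤692).
S7: dominated by S2 (duration 10.4≤11.4, price 255≤1136).
S8: dominated by S2 (duration 10.4≤13.8, price 255≤1107).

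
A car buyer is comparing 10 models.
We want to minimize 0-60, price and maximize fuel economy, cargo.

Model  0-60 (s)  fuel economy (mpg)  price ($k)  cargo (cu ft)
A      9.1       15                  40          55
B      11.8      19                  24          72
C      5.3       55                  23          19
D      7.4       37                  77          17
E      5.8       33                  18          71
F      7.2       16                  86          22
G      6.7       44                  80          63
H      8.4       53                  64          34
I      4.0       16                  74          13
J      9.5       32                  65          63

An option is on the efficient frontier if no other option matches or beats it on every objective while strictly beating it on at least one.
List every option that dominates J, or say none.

E: 0-60 5.8≤9.5, fuel economy 33≥32, price 18≤65, cargo 71≥63 — dominates J.
Others (A, B, C, D, F, G, H, I) are each worse than J on at least one objective.

E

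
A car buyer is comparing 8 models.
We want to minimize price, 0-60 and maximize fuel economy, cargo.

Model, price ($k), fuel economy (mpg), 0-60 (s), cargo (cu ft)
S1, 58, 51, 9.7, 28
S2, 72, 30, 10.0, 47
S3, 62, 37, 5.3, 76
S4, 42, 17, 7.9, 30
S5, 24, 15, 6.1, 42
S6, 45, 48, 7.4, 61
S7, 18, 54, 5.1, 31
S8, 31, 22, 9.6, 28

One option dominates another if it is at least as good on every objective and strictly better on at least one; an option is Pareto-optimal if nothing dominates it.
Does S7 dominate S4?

Yes

S7 vs S4: price 18≤42, fuel economy 54≥17, 0-60 5.1≤7.9, cargo 31≥30 — S7 is at least as good on every objective with at least one strict improvement.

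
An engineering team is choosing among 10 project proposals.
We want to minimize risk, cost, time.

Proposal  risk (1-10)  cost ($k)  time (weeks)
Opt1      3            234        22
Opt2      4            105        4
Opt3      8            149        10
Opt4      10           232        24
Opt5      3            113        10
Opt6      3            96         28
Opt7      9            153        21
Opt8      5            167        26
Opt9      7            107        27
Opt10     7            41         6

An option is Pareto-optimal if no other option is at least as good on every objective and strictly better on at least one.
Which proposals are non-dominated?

Opt2, Opt5, Opt6, Opt10

Opt1: dominated by Opt5 (risk 3≤3, cost 113≤234, time 10≤22).
Opt2: not dominated (best time).
Opt3: dominated by Opt2 (risk 4≤8, cost 105≤149, time 4≤10).
Opt4: dominated by Opt2 (risk 4≤10, cost 105≤232, time 4≤24).
Opt5: not dominated.
Opt6: not dominated.
Opt7: dominated by Opt2 (risk 4≤9, cost 105≤153, time 4≤21).
Opt8: dominated by Opt2 (risk 4≤5, cost 105≤167, time 4≤26).
Opt9: dominated by Opt2 (risk 4≤7, cost 105≤107, time 4≤27).
Opt10: not dominated (best cost).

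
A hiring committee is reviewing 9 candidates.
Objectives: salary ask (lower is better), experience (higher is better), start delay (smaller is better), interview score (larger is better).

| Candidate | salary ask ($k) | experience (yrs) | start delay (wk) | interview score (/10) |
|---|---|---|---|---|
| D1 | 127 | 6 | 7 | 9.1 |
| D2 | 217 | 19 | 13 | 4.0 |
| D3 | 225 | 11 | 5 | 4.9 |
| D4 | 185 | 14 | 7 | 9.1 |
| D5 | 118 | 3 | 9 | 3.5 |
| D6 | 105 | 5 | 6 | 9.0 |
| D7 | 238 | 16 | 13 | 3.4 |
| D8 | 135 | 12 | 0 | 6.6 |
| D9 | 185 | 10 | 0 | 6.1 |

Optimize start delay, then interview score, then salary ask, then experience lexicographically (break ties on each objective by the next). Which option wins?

D8

First minimize start delay: best is 0, kept {D8, D9}.
Then maximize interview score: best is 6.6, kept {D8}.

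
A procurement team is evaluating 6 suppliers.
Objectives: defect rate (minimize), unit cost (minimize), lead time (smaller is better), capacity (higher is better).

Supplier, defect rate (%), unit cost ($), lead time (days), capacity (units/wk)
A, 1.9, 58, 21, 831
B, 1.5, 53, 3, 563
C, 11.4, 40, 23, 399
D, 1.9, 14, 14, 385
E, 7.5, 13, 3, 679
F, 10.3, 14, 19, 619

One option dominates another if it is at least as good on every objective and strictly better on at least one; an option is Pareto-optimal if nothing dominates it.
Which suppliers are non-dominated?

A: not dominated (best capacity).
B: not dominated (best defect rate).
C: dominated by E (defect rate 7.5≤11.4, unit cost 13≤40, lead time 3≤23, capacity 679≥399).
D: not dominated.
E: not dominated (best unit cost).
F: dominated by E (defect rate 7.5≤10.3, unit cost 13≤14, lead time 3≤19, capacity 679≥619).

A, B, D, E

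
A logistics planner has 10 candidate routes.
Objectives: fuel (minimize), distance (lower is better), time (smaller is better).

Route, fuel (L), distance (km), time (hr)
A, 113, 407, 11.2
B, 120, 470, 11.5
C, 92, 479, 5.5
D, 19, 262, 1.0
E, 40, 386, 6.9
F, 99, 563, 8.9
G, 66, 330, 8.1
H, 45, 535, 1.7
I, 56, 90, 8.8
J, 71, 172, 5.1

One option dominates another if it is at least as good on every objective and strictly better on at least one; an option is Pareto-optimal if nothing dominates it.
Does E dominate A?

Yes

E vs A: fuel 40≤113, distance 386≤407, time 6.9≤11.2 — E is at least as good on every objective with at least one strict improvement.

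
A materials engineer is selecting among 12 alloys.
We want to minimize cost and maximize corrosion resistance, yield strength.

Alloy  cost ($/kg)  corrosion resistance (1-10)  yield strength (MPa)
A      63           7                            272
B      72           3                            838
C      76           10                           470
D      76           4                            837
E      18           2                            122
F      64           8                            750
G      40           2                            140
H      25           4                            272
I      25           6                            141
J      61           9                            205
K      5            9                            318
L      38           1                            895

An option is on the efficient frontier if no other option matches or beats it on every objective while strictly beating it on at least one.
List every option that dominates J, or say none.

K

K: cost 5≤61, corrosion resistance 9≥9, yield strength 318≥205 — dominates J.
Others (A, B, C, D, E, F, G, H, I, L) are each worse than J on at least one objective.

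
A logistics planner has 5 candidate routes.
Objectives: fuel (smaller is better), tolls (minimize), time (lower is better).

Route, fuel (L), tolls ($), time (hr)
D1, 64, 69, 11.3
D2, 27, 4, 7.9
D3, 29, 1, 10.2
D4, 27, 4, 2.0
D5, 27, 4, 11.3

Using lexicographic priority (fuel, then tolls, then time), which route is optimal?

D4

First minimize fuel: best is 27, kept {D2, D4, D5}.
Then minimize tolls: best is 4, kept {D2, D4, D5}.
Then minimize time: best is 2.0, kept {D4}.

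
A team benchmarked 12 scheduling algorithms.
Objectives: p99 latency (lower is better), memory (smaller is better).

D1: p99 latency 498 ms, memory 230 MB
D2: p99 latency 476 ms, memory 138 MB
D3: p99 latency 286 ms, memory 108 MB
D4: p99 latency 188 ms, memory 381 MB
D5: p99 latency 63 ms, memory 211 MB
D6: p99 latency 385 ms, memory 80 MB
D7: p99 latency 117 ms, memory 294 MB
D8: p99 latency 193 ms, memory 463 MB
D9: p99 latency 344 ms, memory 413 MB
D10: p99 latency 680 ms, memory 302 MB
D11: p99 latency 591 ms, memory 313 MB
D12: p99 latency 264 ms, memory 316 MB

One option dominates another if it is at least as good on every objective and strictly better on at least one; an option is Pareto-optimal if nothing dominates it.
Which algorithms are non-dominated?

D1: dominated by D2 (p99 latency 476≤498, memory 138≤230).
D2: dominated by D3 (p99 latency 286≤476, memory 108≤138).
D3: not dominated.
D4: dominated by D5 (p99 latency 63≤188, memory 211≤381).
D5: not dominated (best p99 latency).
D6: not dominated (best memory).
D7: dominated by D5 (p99 latency 63≤117, memory 211≤294).
D8: dominated by D4 (p99 latency 188≤193, memory 381≤463).
D9: dominated by D3 (p99 latency 286≤344, memory 108≤413).
D10: dominated by D1 (p99 latency 498≤680, memory 230≤302).
D11: dominated by D1 (p99 latency 498≤591, memory 230≤313).
D12: dominated by D5 (p99 latency 63≤264, memory 211≤316).

D3, D5, D6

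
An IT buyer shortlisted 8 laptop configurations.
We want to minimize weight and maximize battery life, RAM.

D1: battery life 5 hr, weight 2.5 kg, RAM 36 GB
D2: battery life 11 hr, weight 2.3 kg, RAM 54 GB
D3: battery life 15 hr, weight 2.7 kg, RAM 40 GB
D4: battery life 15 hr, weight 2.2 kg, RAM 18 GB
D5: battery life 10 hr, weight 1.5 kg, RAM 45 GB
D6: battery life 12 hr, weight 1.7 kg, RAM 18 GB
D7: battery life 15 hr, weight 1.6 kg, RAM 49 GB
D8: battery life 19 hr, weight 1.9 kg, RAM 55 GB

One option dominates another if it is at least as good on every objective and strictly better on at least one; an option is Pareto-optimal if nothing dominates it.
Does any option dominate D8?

D1: worse on battery life (5 vs 19).
D2: worse on battery life (11 vs 19).
D3: worse on battery life (15 vs 19).
D4: worse on battery life (15 vs 19).
D5: worse on battery life (10 vs 19).
D6: worse on battery life (12 vs 19).
D7: worse on battery life (15 vs 19).
No option is at least as good as D8 on every objective and strictly better on one.

No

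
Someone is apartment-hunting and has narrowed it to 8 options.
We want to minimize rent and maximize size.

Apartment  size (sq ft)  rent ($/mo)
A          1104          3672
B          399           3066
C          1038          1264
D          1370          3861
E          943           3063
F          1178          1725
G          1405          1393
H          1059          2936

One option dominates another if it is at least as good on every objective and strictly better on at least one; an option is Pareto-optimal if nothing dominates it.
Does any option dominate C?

A: worse on rent (3672 vs 1264).
B: worse on size (399 vs 1038).
D: worse on rent (3861 vs 1264).
E: worse on size (943 vs 1038).
F: worse on rent (1725 vs 1264).
G: worse on rent (1393 vs 1264).
H: worse on rent (2936 vs 1264).
No option is at least as good as C on every objective and strictly better on one.

No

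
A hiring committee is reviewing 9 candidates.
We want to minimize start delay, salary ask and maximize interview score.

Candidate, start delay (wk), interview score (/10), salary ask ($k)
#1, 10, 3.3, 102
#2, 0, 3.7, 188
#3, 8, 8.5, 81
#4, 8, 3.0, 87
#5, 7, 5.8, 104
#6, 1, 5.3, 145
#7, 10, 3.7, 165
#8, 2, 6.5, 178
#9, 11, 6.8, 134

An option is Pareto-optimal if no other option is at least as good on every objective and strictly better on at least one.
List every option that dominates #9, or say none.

#3: start delay 8≤11, interview score 8.5≥6.8, salary ask 81≤134 — dominates #9.
Others (#1, #2, #4, #5, #6, #7, #8) are each worse than #9 on at least one objective.

#3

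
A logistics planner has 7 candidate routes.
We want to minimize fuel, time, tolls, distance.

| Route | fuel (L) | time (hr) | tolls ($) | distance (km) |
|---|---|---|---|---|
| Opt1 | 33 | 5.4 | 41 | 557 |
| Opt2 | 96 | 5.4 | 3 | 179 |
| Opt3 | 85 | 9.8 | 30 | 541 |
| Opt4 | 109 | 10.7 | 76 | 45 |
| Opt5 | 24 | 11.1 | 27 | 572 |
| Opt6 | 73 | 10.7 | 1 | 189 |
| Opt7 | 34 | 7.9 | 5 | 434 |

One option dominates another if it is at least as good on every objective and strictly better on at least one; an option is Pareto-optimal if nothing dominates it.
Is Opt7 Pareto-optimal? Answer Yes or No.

Opt1: worse on tolls (41 vs 5).
Opt2: worse on fuel (96 vs 34).
Opt3: worse on fuel (85 vs 34).
Opt4: worse on fuel (109 vs 34).
Opt5: worse on time (11.1 vs 7.9).
Opt6: worse on fuel (73 vs 34).
No option is at least as good as Opt7 on every objective and strictly better on one.

Yes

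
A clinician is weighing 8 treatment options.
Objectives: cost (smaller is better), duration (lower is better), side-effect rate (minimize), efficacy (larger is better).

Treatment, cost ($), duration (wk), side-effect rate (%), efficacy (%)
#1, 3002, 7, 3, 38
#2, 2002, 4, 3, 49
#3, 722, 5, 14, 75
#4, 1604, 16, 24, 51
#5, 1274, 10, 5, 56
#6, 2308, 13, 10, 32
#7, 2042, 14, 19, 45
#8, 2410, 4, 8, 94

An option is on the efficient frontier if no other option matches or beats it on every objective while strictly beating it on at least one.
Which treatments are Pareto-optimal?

#2, #3, #5, #8

#1: dominated by #2 (cost 2002≤3002, duration 4≤7, side-effect rate 3≤3, efficacy 49≥38).
#2: not dominated.
#3: not dominated (best cost).
#4: dominated by #3 (cost 722≤1604, duration 5≤16, side-effect rate 14≤24, efficacy 75≥51).
#5: not dominated.
#6: dominated by #2 (cost 2002≤2308, duration 4≤13, side-effect rate 3≤10, efficacy 49≥32).
#7: dominated by #2 (cost 2002≤2042, duration 4≤14, side-effect rate 3≤19, efficacy 49≥45).
#8: not dominated (best efficacy).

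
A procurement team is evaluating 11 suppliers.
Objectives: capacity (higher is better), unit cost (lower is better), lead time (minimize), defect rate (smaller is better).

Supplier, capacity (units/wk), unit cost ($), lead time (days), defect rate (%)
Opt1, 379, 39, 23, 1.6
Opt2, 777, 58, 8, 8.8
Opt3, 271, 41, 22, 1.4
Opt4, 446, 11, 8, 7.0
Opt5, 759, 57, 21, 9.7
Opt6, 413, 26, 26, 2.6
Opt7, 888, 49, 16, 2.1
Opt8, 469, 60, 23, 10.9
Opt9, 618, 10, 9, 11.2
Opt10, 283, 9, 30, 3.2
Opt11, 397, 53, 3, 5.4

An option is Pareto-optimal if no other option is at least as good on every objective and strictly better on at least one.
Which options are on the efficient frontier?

Opt1: not dominated.
Opt2: not dominated.
Opt3: not dominated (best defect rate).
Opt4: not dominated.
Opt5: dominated by Opt7 (capacity 888≥759, unit cost 49≤57, lead time 16≤21, defect rate 2.1≤9.7).
Opt6: not dominated.
Opt7: not dominated (best capacity).
Opt8: dominated by Opt2 (capacity 777≥469, unit cost 58≤60, lead time 8≤23, defect rate 8.8≤10.9).
Opt9: not dominated.
Opt10: not dominated (best unit cost).
Opt11: not dominated (best lead time).

Opt1, Opt2, Opt3, Opt4, Opt6, Opt7, Opt9, Opt10, Opt11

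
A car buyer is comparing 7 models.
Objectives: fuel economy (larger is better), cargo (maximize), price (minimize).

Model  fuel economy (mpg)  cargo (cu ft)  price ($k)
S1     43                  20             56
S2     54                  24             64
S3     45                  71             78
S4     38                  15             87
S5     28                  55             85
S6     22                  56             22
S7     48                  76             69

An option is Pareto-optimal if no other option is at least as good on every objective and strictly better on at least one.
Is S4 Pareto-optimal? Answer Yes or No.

No

S1 vs S4: fuel economy 43≥38, cargo 20≥15, price 56≤87 — S1 is at least as good on every objective and strictly better on at least one, so S1 dominates S4.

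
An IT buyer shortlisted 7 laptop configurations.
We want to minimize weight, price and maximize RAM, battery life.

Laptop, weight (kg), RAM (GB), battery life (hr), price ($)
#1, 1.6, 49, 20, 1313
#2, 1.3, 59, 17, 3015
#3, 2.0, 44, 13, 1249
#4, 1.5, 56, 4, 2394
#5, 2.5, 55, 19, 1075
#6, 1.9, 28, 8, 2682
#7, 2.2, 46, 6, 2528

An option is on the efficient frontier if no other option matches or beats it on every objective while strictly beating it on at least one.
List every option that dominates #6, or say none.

#1: weight 1.6≤1.9, RAM 49≥28, battery life 20≥8, price 1313≤2682 — dominates #6.
Others (#2, #3, #4, #5, #7) are each worse than #6 on at least one objective.

#1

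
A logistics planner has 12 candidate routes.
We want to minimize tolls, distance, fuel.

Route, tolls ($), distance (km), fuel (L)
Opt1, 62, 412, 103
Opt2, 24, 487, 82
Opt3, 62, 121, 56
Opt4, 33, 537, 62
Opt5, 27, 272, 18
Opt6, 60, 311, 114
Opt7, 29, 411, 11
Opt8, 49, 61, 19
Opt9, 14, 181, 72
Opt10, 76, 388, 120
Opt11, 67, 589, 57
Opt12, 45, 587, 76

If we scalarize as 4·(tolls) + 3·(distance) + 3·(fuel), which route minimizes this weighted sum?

Opt8

Opt1: 4·62 + 3·412 + 3·103 = 1793
Opt2: 4·24 + 3·487 + 3·82 = 1803
Opt3: 4·62 + 3·121 + 3·56 = 779
Opt4: 4·33 + 3·537 + 3·62 = 1929
Opt5: 4·27 + 3·272 + 3·18 = 978
Opt6: 4·60 + 3·311 + 3·114 = 1515
Opt7: 4·29 + 3·411 + 3·11 = 1382
Opt8: 4·49 + 3·61 + 3·19 = 436
Opt9: 4·14 + 3·181 + 3·72 = 815
Opt10: 4·76 + 3·388 + 3·120 = 1828
Opt11: 4·67 + 3·589 + 3·57 = 2206
Opt12: 4·45 + 3·587 + 3·76 = 2169
Lowest: Opt8 at 436.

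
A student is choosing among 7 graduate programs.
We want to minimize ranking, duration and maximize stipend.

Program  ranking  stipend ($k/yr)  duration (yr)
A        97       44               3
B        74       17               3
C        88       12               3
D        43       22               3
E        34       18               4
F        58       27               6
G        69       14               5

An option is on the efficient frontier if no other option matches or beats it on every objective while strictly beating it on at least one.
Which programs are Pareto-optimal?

A, D, E, F

A: not dominated (best stipend).
B: dominated by D (ranking 43≤74, stipend 22≥17, duration 3≤3).
C: dominated by B (ranking 74≤88, stipend 17≥12, duration 3≤3).
D: not dominated.
E: not dominated (best ranking).
F: not dominated.
G: dominated by D (ranking 43≤69, stipend 22≥14, duration 3≤5).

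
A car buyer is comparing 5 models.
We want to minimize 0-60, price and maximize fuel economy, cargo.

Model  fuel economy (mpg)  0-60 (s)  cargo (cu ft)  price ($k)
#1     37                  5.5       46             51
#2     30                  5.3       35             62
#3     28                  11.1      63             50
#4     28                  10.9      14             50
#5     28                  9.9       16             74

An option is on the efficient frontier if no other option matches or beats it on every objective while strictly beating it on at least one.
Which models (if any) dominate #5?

#1: fuel economy 37≥28, 0-60 5.5≤9.9, cargo 46≥16, price 51≤74 — dominates #5.
#2: fuel economy 30≥28, 0-60 5.3≤9.9, cargo 35≥16, price 62≤74 — dominates #5.
Others (#3, #4) are each worse than #5 on at least one objective.

#1, #2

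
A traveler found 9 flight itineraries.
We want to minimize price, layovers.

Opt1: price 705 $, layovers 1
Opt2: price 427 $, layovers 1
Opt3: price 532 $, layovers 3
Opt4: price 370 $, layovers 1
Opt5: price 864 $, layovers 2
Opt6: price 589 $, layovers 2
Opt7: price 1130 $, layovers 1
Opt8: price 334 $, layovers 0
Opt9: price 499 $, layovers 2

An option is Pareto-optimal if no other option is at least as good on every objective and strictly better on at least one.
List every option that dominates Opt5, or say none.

Opt1, Opt2, Opt4, Opt6, Opt8, Opt9

Opt1: price 705≤864, layovers 1≤2 — dominates Opt5.
Opt2: price 427≤864, layovers 1≤2 — dominates Opt5.
Opt4: price 370≤864, layovers 1≤2 — dominates Opt5.
Opt6: price 589≤864, layovers 2≤2 — dominates Opt5.
Opt8: price 334≤864, layovers 0≤2 — dominates Opt5.
Opt9: price 499≤864, layovers 2≤2 — dominates Opt5.
Others (Opt3, Opt7) are each worse than Opt5 on at least one objective.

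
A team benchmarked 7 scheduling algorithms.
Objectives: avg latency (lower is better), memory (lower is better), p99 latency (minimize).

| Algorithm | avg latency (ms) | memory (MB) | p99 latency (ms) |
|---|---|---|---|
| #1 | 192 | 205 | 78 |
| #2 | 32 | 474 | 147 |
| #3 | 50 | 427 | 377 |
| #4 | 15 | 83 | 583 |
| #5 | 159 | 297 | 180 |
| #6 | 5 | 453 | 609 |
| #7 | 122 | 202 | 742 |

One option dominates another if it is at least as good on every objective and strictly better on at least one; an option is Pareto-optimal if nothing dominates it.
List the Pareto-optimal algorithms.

#1, #2, #3, #4, #5, #6

#1: not dominated (best p99 latency).
#2: not dominated.
#3: not dominated.
#4: not dominated (best memory).
#5: not dominated.
#6: not dominated (best avg latency).
#7: dominated by #4 (avg latency 15≤122, memory 83≤202, p99 latency 583≤742).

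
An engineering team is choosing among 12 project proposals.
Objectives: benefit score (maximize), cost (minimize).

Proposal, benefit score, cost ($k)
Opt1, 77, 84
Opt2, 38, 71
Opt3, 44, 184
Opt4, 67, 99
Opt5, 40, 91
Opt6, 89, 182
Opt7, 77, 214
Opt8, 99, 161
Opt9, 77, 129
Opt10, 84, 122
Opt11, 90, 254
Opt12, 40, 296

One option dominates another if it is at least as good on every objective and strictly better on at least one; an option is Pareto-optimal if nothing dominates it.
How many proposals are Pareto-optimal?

Opt1: not dominated.
Opt2: not dominated (best cost).
Opt3: dominated by Opt1 (benefit score 77≥44, cost 84≤184).
Opt4: dominated by Opt1 (benefit score 77≥67, cost 84≤99).
Opt5: dominated by Opt1 (benefit score 77≥40, cost 84≤91).
Opt6: dominated by Opt8 (benefit score 99≥89, cost 161≤182).
Opt7: dominated by Opt1 (benefit score 77≥77, cost 84≤214).
Opt8: not dominated (best benefit score).
Opt9: dominated by Opt1 (benefit score 77≥77, cost 84≤129).
Opt10: not dominated.
Opt11: dominated by Opt8 (benefit score 99≥90, cost 161≤254).
Opt12: dominated by Opt1 (benefit score 77≥40, cost 84≤296).
Pareto-optimal: Opt1, Opt2, Opt8, Opt10 → 4.

4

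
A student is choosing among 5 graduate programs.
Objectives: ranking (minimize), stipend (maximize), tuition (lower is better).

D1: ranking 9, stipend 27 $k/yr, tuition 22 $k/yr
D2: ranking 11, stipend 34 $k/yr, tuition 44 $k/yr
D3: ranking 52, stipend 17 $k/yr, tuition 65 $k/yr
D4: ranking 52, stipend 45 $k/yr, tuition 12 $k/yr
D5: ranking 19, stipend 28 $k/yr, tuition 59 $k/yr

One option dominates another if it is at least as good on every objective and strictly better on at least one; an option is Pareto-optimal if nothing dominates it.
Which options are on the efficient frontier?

D1, D2, D4

D1: not dominated (best ranking).
D2: not dominated.
D3: dominated by D1 (ranking 9≤52, stipend 27≥17, tuition 22≤65).
D4: not dominated (best stipend).
D5: dominated by D2 (ranking 11≤19, stipend 34≥28, tuition 44≤59).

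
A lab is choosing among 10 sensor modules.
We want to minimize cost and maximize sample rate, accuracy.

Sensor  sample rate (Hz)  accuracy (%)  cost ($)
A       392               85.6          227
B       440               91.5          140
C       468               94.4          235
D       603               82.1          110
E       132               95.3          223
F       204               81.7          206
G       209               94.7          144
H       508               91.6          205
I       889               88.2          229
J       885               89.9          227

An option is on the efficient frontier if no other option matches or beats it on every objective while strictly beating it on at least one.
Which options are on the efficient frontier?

A: dominated by B (sample rate 440≥392, accuracy 91.5≥85.6, cost 140≤227).
B: not dominated.
C: not dominated.
D: not dominated (best cost).
E: not dominated (best accuracy).
F: dominated by B (sample rate 440≥204, accuracy 91.5≥81.7, cost 140≤206).
G: not dominated.
H: not dominated.
I: not dominated (best sample rate).
J: not dominated.

B, C, D, E, G, H, I, J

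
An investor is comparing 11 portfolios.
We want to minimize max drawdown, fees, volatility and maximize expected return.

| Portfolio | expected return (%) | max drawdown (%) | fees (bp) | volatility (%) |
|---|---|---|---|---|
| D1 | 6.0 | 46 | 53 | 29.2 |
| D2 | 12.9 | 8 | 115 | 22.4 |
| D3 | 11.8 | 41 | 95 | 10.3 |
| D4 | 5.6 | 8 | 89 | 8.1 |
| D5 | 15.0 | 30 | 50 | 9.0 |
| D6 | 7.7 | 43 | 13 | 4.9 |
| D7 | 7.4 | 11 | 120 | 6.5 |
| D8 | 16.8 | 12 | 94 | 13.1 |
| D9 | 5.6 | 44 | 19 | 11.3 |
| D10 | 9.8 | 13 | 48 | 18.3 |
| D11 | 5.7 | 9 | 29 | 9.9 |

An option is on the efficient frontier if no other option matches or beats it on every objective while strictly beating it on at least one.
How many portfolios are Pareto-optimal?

8

D1: dominated by D5 (expected return 15.0≥6.0, max drawdown 30≤46, fees 50≤53, volatility 9.0≤29.2).
D2: not dominated.
D3: dominated by D5 (expected return 15.0≥11.8, max drawdown 30≤41, fees 50≤95, volatility 9.0≤10.3).
D4: not dominated.
D5: not dominated.
D6: not dominated (best fees).
D7: not dominated.
D8: not dominated (best expected return).
D9: dominated by D6 (expected return 7.7≥5.6, max drawdown 43≤44, fees 13≤19, volatility 4.9≤11.3).
D10: not dominated.
D11: not dominated.
Pareto-optimal: D2, D4, D5, D6, D7, D8, D10, D11 → 8.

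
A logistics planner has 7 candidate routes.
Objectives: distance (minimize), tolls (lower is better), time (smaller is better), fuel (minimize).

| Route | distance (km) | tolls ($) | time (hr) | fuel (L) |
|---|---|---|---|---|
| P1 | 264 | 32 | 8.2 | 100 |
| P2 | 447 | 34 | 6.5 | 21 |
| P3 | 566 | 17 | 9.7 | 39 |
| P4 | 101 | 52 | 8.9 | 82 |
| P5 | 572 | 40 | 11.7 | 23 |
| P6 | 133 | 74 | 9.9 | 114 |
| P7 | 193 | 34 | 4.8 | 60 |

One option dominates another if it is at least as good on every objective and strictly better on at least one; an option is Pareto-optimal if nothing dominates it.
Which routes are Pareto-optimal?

P1: not dominated.
P2: not dominated (best fuel).
P3: not dominated (best tolls).
P4: not dominated (best distance).
P5: dominated by P2 (distance 447≤572, tolls 34≤40, time 6.5≤11.7, fuel 21≤23).
P6: dominated by P4 (distance 101≤133, tolls 52≤74, time 8.9≤9.9, fuel 82≤114).
P7: not dominated (best time).

P1, P2, P3, P4, P7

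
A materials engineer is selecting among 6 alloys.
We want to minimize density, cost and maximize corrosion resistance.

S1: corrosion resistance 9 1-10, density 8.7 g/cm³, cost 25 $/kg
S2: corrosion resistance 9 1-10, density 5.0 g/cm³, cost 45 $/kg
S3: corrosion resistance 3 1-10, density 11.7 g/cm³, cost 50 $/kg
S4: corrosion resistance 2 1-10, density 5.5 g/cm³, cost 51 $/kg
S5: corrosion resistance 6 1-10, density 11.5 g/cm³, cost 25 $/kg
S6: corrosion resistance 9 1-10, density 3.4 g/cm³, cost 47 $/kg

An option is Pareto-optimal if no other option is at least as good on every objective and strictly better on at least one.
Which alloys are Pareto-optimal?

S1, S2, S6

S1: not dominated.
S2: not dominated.
S3: dominated by S1 (corrosion resistance 9≥3, density 8.7≤11.7, cost 25≤50).
S4: dominated by S2 (corrosion resistance 9≥2, density 5.0≤5.5, cost 45≤51).
S5: dominated by S1 (corrosion resistance 9≥6, density 8.7≤11.5, cost 25≤25).
S6: not dominated (best density).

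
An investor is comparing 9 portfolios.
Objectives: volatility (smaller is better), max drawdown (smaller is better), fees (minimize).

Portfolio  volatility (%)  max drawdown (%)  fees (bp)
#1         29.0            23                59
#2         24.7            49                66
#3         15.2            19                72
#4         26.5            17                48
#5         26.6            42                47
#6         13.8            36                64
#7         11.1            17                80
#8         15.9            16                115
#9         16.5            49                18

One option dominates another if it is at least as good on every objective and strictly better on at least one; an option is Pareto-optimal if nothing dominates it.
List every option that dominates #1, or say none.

#4

#4: volatility 26.5≤29.0, max drawdown 17≤23, fees 48≤59 — dominates #1.
Others (#2, #3, #5, #6, #7, #8, #9) are each worse than #1 on at least one objective.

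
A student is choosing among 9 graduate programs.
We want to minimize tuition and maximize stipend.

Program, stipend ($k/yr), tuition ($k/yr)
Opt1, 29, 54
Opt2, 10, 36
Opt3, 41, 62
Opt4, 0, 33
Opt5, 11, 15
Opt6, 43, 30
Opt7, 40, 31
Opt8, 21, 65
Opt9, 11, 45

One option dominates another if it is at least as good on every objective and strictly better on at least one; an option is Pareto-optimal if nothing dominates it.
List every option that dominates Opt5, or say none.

Opt1: worse on tuition (54 vs 15).
Opt2: worse on stipend (10 vs 11).
Opt3: worse on tuition (62 vs 15).
Opt4: worse on stipend (0 vs 11).
Opt6: worse on tuition (30 vs 15).
Opt7: worse on tuition (31 vs 15).
Opt8: worse on tuition (65 vs 15).
Opt9: worse on tuition (45 vs 15).
No option dominates Opt5.

none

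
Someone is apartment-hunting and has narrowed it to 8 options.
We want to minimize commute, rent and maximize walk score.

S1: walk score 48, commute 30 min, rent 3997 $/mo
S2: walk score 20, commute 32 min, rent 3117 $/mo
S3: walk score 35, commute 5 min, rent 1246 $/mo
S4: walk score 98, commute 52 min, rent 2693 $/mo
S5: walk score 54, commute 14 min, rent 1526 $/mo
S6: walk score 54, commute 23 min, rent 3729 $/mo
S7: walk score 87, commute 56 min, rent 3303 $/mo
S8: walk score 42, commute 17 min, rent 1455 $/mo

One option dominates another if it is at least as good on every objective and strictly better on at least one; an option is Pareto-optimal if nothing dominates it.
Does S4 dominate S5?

S4 vs S5: S4 is worse on commute (52 vs 14), so it does not dominate S5.

No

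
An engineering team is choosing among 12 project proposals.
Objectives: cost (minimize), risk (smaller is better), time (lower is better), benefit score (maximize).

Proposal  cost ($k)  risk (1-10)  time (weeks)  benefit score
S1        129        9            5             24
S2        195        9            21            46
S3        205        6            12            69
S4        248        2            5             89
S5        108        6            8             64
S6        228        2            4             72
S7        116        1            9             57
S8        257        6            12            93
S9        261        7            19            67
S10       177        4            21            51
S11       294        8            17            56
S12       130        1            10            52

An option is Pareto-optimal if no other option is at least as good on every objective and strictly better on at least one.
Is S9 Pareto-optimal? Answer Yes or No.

S3 vs S9: cost 205≤261, risk 6≤7, time 12≤19, benefit score 69≥67 — S3 is at least as good on every objective and strictly better on at least one, so S3 dominates S9.

No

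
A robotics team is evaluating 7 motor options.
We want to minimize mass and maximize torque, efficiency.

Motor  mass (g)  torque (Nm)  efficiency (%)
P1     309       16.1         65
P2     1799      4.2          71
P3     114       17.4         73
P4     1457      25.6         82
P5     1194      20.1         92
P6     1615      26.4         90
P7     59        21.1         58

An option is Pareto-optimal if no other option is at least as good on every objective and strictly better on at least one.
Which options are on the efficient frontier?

P1: dominated by P3 (mass 114≤309, torque 17.4≥16.1, efficiency 73≥65).
P2: dominated by P3 (mass 114≤1799, torque 17.4≥4.2, efficiency 73≥71).
P3: not dominated.
P4: not dominated.
P5: not dominated (best efficiency).
P6: not dominated (best torque).
P7: not dominated (best mass).

P3, P4, P5, P6, P7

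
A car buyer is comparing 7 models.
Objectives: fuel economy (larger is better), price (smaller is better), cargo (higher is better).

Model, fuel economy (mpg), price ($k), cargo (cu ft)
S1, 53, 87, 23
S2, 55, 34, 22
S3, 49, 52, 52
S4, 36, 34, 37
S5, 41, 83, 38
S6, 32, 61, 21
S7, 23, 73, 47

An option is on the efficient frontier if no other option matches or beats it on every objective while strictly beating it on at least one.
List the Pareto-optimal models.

S1: not dominated.
S2: not dominated (best fuel economy).
S3: not dominated (best cargo).
S4: not dominated.
S5: dominated by S3 (fuel economy 49≥41, price 52≤83, cargo 52≥38).
S6: dominated by S2 (fuel economy 55≥32, price 34≤61, cargo 22≥21).
S7: dominated by S3 (fuel economy 49≥23, price 52≤73, cargo 52≥47).

S1, S2, S3, S4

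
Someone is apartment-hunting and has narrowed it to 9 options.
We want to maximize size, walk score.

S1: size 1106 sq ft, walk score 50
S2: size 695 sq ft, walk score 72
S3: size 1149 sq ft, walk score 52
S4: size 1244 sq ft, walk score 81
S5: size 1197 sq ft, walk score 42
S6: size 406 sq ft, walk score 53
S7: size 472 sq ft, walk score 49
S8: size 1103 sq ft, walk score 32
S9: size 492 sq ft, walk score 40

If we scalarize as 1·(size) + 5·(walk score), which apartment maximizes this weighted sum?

S1: 1·1106 + 5·50 = 1356
S2: 1·695 + 5·72 = 1055
S3: 1·1149 + 5·52 = 1409
S4: 1·1244 + 5·81 = 1649
S5: 1·1197 + 5·42 = 1407
S6: 1·406 + 5·53 = 671
S7: 1·472 + 5·49 = 717
S8: 1·1103 + 5·32 = 1263
S9: 1·492 + 5·40 = 692
Highest: S4 at 1649.

S4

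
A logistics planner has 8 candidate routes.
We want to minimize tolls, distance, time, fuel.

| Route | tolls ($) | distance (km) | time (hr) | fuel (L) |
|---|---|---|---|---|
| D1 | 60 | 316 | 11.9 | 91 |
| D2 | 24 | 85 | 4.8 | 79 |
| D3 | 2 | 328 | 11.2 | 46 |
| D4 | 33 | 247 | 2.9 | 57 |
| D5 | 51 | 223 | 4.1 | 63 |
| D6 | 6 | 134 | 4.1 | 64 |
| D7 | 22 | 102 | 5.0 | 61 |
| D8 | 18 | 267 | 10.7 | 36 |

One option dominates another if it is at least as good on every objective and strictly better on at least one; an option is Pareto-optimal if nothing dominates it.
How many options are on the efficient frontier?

7

D1: dominated by D2 (tolls 24≤60, distance 85≤316, time 4.8≤11.9, fuel 79≤91).
D2: not dominated (best distance).
D3: not dominated (best tolls).
D4: not dominated (best time).
D5: not dominated.
D6: not dominated.
D7: not dominated.
D8: not dominated (best fuel).
Pareto-optimal: D2, D3, D4, D5, D6, D7, D8 → 7.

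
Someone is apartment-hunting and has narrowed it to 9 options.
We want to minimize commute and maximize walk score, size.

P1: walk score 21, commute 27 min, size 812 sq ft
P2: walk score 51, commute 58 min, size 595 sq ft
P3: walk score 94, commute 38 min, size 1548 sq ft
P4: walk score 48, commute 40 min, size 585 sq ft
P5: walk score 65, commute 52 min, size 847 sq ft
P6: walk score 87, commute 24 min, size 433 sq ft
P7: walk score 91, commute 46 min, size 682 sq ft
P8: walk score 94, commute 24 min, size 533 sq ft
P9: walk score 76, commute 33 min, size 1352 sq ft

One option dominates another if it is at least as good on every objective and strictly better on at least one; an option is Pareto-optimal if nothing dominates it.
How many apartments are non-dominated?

P1: not dominated.
P2: dominated by P3 (walk score 94≥51, commute 38≤58, size 1548≥595).
P3: not dominated (best size).
P4: dominated by P3 (walk score 94≥48, commute 38≤40, size 1548≥585).
P5: dominated by P3 (walk score 94≥65, commute 38≤52, size 1548≥847).
P6: dominated by P8 (walk score 94≥87, commute 24≤24, size 533≥433).
P7: dominated by P3 (walk score 94≥91, commute 38≤46, size 1548≥682).
P8: not dominated.
P9: not dominated.
Pareto-optimal: P1, P3, P8, P9 → 4.

4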